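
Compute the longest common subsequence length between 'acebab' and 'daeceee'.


DP table for LCS of 'acebab' and 'daeceee':
       d  a  e  c  e  e  e
    0  0  0  0  0  0  0  0
  a 0  0  1  1  1  1  1  1
  c 0  0  1  1  2  2  2  2
  e 0  0  1  2  2  3  3  3
  b 0  0  1  2  2  3  3  3
  a 0  0  1  2  2  3  3  3
  b 0  0  1  2  2  3  3  3
LCS: 'ace'
LCS length = 3

3


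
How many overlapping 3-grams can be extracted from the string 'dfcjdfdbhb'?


String 'dfcjdfdbhb' has length L = 10.
Number of overlapping n-grams = L - n + 1
Substituting: 10 - 3 + 1 = 8

8


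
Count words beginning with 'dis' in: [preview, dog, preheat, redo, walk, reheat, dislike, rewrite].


Checking each word for prefix 'dis':
  'preview' -> no (count: 0)
  'dog' -> no (count: 0)
  'preheat' -> no (count: 0)
  'redo' -> no (count: 0)
  'walk' -> no (count: 0)
  'reheat' -> no (count: 0)
  'dislike' -> YES, starts with 'dis' (count: 1)
  'rewrite' -> no (count: 1)
Total with prefix 'dis': 1

1


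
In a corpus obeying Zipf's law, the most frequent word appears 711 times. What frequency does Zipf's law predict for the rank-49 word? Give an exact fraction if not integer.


Zipf's law: freq(rank) = f1 / rank
f1 = 711, rank = 49
freq = 711 / 49
GCD(711, 49) = 1
Simplified: 711/49

711/49


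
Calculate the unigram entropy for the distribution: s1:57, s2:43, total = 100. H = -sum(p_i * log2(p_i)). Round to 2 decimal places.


Computing entropy H = -sum(p_i * log2(p_i)):
  s1: p = 57/100 = 0.5700, -p*log2(p) = 0.4623
  s2: p = 43/100 = 0.4300, -p*log2(p) = 0.5236
H = sum of terms = 0.9859
Rounded to 2 decimals: 0.99

0.99


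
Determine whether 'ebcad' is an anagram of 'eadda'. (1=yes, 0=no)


Sort characters of 'ebcad': 'abcde'
Sort characters of 'eadda': 'aadde'
Sorted forms differ -> they are NOT anagrams
Result: 0

0


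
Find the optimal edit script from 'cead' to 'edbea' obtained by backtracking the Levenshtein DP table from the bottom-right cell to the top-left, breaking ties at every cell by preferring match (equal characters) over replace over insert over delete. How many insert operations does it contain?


Edit distance = 4. Backtracking from cell (4, 5) with preference match > replace > insert > delete,
then listing the resulting alignment 'cead' -> 'edbea' left to right:
  Step 1: insert 'e' [insertion #1]
  Step 2: insert 'd' [insertion #2]
  Step 3: replace c->b
  Step 4: keep 'e'
  Step 5: keep 'a'
  Step 6: delete 'd'
Total insertions: 2

2


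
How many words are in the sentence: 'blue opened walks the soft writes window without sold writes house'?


Counting words by splitting on spaces:
  Word 1: 'blue'
  Word 2: 'opened'
  Word 3: 'walks'
  Word 4: 'the'
  Word 5: 'soft'
  Word 6: 'writes'
  Word 7: 'window'
  Word 8: 'without'
  Word 9: 'sold'
  Word 10: 'writes'
  Word 11: 'house'
Total words: 11

11


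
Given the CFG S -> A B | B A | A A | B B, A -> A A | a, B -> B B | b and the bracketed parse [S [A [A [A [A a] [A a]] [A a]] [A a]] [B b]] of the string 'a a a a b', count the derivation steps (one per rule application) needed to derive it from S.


Every bracketed nonterminal node [X ...] in the tree is produced by exactly one rule application.
Reading the tree off as a leftmost derivation:
  Step 1: S  =>  A B   (applied S -> A B)
  Step 2: A B  =>  A A B   (applied A -> A A)
  Step 3: A A B  =>  A A A B   (applied A -> A A)
  Step 4: A A A B  =>  A A A A B   (applied A -> A A)
  Step 5: A A A A B  =>  a A A A B   (applied A -> a)
  Step 6: a A A A B  =>  a a A A B   (applied A -> a)
  Step 7: a a A A B  =>  a a a A B   (applied A -> a)
  Step 8: a a a A B  =>  a a a a B   (applied A -> a)
  Step 9: a a a a B  =>  a a a a b   (applied B -> b)
Final yield: a a a a b
Total rewrite steps: 9

9


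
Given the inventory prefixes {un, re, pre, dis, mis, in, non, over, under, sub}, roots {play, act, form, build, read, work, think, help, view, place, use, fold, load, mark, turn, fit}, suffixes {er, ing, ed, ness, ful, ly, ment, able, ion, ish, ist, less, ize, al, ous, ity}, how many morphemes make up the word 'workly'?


Segmenting 'workly' against the inventory:
  'work' -> root (morpheme 1)
  'ly' -> suffix (morpheme 2)
Total morphemes: 2

2


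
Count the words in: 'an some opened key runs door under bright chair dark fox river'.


Counting words by splitting on spaces:
  Word 1: 'an'
  Word 2: 'some'
  Word 3: 'opened'
  Word 4: 'key'
  Word 5: 'runs'
  Word 6: 'door'
  Word 7: 'under'
  Word 8: 'bright'
  Word 9: 'chair'
  Word 10: 'dark'
  Word 11: 'fox'
  Word 12: 'river'
Total words: 12

12


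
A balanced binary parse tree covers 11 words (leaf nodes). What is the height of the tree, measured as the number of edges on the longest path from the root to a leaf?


In a balanced binary tree with n leaves the deepest leaf is ceil(log2(n)) edges below the root.
log2(11) = 3.4594
ceil(3.4594) = 4
height (edges) = 4

4


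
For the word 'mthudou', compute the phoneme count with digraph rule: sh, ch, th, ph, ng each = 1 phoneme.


Parsing 'mthudou' greedily, digraphs first:
  'm' -> consonant phoneme (phonemes so far: 1)
  'th' -> digraph (1 consonant phoneme) (phonemes so far: 2)
  'u' -> vowel phoneme (phonemes so far: 3)
  'd' -> consonant phoneme (phonemes so far: 4)
  'o' -> vowel phoneme (phonemes so far: 5)
  'u' -> vowel phoneme (phonemes so far: 6)
Total phonemes: 6

6


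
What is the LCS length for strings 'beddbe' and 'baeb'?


DP table for LCS of 'beddbe' and 'baeb':
       b  a  e  b
    0  0  0  0  0
  b 0  1  1  1  1
  e 0  1  1  2  2
  d 0  1  1  2  2
  d 0  1  1  2  2
  b 0  1  1  2  3
  e 0  1  1  2  3
LCS: 'beb'
LCS length = 3

3


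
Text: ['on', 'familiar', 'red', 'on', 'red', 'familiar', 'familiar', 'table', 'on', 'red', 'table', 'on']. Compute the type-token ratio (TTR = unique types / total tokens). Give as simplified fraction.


Tokens: 12
Unique types: ('familiar', 'on', 'red', 'table') = 4
TTR = 4/12
Simplify: divide both by 4 -> 1/3
TTR = 1/3

1/3


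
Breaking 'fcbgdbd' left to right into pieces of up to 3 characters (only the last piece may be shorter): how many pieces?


'fcbgdbd' has 7 characters.
Chunking with max size 3:
  Chunk 1: 'fcb' (positions 0-2)
  Chunk 2: 'gdb' (positions 3-5)
  Chunk 3: 'd' (positions 6-6)
Total chunks: ceil(7 / 3) = 3

3


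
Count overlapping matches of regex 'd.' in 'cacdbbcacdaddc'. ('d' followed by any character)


Pattern: d. means 'd' followed by any character.
Scanning 'cacdbbcacdaddc' position-by-position:
  Pos 0: window 'ca' -> no
  Pos 1: window 'ac' -> no
  Pos 2: window 'cd' -> no
  Pos 3: window 'db' -> MATCH
  Pos 4: window 'bb' -> no
  Pos 5: window 'bc' -> no
  Pos 6: window 'ca' -> no
  Pos 7: window 'ac' -> no
  Pos 8: window 'cd' -> no
  Pos 9: window 'da' -> MATCH
  Pos 10: window 'ad' -> no
  Pos 11: window 'dd' -> MATCH
  Pos 12: window 'dc' -> MATCH
  Pos 13: window 'c' -> no
Total matches: 4

4


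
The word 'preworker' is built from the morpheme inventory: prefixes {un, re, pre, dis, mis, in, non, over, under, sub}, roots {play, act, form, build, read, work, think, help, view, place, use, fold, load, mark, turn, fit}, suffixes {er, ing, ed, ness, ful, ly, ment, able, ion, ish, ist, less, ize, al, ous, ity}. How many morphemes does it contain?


Segmenting 'preworker' against the inventory:
  'pre' -> prefix (morpheme 1)
  'work' -> root (morpheme 2)
  'er' -> suffix (morpheme 3)
Total morphemes: 3

3


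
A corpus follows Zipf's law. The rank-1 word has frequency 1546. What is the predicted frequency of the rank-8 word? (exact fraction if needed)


Zipf's law: freq(rank) = f1 / rank
f1 = 1546, rank = 8
freq = 1546 / 8
GCD(1546, 8) = 2
Simplified: 773/4

773/4


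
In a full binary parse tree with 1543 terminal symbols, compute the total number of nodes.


Leaf nodes (terminals): 1543
Internal nodes = n - 1 = 1543 - 1 = 1542
Total = leaves + internal = 1543 + 1542 = 3085

3085


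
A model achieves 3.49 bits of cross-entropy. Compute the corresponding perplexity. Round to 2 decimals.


Perplexity formula: PP = 2^H
H = 3.49
PP = 2^3.49
Decompose: 2^3.49 = 2^3 * 2^0.49
2^3 = 8, 2^0.49 ~ 1.4044449
PP ~ 8 * 1.4044449 = 11.2355592
Rounded to 2 decimals: 11.24

11.24


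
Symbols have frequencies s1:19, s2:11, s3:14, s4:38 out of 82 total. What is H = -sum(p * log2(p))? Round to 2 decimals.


Computing entropy H = -sum(p_i * log2(p_i)):
  s1: p = 19/82 = 0.2317, -p*log2(p) = 0.4888
  s2: p = 11/82 = 0.1341, -p*log2(p) = 0.3888
  s3: p = 14/82 = 0.1707, -p*log2(p) = 0.4354
  s4: p = 38/82 = 0.4634, -p*log2(p) = 0.5142
H = sum of terms = 1.8272
Rounded to 2 decimals: 1.83

1.83


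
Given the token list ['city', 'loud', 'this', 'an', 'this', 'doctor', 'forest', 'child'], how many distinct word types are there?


Listing all tokens and tracking unique types:
  Token 1: 'city' -> NEW (unique so far: 1)
  Token 2: 'loud' -> NEW (unique so far: 2)
  Token 3: 'this' -> NEW (unique so far: 3)
  Token 4: 'an' -> NEW (unique so far: 4)
  Token 5: 'this' -> duplicate (unique so far: 4)
  Token 6: 'doctor' -> NEW (unique so far: 5)
  Token 7: 'forest' -> NEW (unique so far: 6)
  Token 8: 'child' -> NEW (unique so far: 7)
Unique types: ('an', 'child', 'city', 'doctor', 'forest', 'loud', 'this')
Vocabulary size: 7

7


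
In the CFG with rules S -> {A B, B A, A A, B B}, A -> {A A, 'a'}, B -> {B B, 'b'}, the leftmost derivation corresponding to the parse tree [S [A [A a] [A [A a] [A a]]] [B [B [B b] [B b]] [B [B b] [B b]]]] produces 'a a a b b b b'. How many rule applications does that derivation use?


Every bracketed nonterminal node [X ...] in the tree is produced by exactly one rule application.
Reading the tree off as a leftmost derivation:
  Step 1: S  =>  A B   (applied S -> A B)
  Step 2: A B  =>  A A B   (applied A -> A A)
  Step 3: A A B  =>  a A B   (applied A -> a)
  Step 4: a A B  =>  a A A B   (applied A -> A A)
  Step 5: a A A B  =>  a a A B   (applied A -> a)
  Step 6: a a A B  =>  a a a B   (applied A -> a)
  Step 7: a a a B  =>  a a a B B   (applied B -> B B)
  Step 8: a a a B B  =>  a a a B B B   (applied B -> B B)
  Step 9: a a a B B B  =>  a a a b B B   (applied B -> b)
  Step 10: a a a b B B  =>  a a a b b B   (applied B -> b)
  Step 11: a a a b b B  =>  a a a b b B B   (applied B -> B B)
  Step 12: a a a b b B B  =>  a a a b b b B   (applied B -> b)
  Step 13: a a a b b b B  =>  a a a b b b b   (applied B -> b)
Final yield: a a a b b b b
Total rewrite steps: 13

13


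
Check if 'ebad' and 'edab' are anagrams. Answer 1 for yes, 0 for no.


Sort characters of 'ebad': 'abde'
Sort characters of 'edab': 'abde'
Sorted forms match -> they ARE anagrams
Result: 1

1


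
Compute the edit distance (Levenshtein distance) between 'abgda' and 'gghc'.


Building DP table for s1='abgda' (len 5) and s2='gghc' (len 4):
       g  g  h  c
    0  1  2  3  4
  a 1  1  2  3  4
  b 2  2  2  3  4
  g 3  2  2  3  4
  d 4  3  3  3  4
  a 5  4  4  4  4
Edit distance = dp[5][4] = 4

4


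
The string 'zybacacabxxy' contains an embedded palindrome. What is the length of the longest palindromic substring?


Scanning 'zybacacabxxy' for palindromic substrings.
Substring at positions 2-8: 'bacacab'.
Check: reverse('bacacab') = 'bacacab' -> palindrome confirmed.
Neighbouring characters ('y' / 'x') break symmetry, so it cannot extend further.
No longer palindromic substring exists; longest length = 7

7


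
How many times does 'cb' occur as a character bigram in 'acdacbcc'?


Scanning 'acdacbcc' for bigram 'cb':
  Position 0: 'ac' -> no
  Position 1: 'cd' -> no
  Position 2: 'da' -> no
  Position 3: 'ac' -> no
  Position 4: 'cb' -> MATCH
  Position 5: 'bc' -> no
  Position 6: 'cc' -> no
Total matches: 1

1


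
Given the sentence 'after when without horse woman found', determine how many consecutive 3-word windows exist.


Word trigrams from [6] words:
  Trigram 1: (after when without)
  Trigram 2: (when without horse)
  Trigram 3: (without horse woman)
  Trigram 4: (horse woman found)
Total word trigrams: 6 - 2 = 4

4


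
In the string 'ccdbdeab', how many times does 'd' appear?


Scanning 'ccdbdeab' for 'd':
  Position 2: 'd' -> MATCH (count: 1)
  Position 4: 'd' -> MATCH (count: 2)
Total occurrences of 'd': 2

2


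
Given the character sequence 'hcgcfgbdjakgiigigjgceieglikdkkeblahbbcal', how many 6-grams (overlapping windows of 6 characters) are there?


String 'hcgcfgbdjakgiigigjgceieglikdkkeblahbbcal' has length L = 40.
Number of overlapping n-grams = L - n + 1
Substituting: 40 - 6 + 1 = 35

35


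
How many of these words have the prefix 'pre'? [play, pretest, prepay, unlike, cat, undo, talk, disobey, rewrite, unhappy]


Checking each word for prefix 'pre':
  'play' -> no (count: 0)
  'pretest' -> YES, starts with 'pre' (count: 1)
  'prepay' -> YES, starts with 'pre' (count: 2)
  'unlike' -> no (count: 2)
  'cat' -> no (count: 2)
  'undo' -> no (count: 2)
  'talk' -> no (count: 2)
  'disobey' -> no (count: 2)
  'rewrite' -> no (count: 2)
  'unhappy' -> no (count: 2)
Total with prefix 'pre': 2

2


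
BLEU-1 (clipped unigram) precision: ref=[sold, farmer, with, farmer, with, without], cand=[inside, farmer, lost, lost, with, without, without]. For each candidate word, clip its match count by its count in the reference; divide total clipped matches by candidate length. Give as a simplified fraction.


Reference word counts: {'farmer': 2, 'sold': 1, 'with': 2, 'without': 1}
Checking each candidate word (with clipping):
  'inside' -> not in reference -> no match (matches: 0)
  'farmer' -> in reference (ref count 2, used 1/2) -> match (matches: 1)
  'lost' -> not in reference -> no match (matches: 1)
  'lost' -> not in reference -> no match (matches: 1)
  'with' -> in reference (ref count 2, used 1/2) -> match (matches: 2)
  'without' -> in reference (ref count 1, used 1/1) -> match (matches: 3)
  'without' -> ref count 1 already used up (1/1) -> clipped, no match (matches: 3)
Clipped matches: 3, Candidate length: 7
Precision = 3/7

3/7


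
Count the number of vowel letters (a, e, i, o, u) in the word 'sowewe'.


Scanning each character of 'sowewe':
  Position 1: 's' -> consonant (running count: 0)
  Position 2: 'o' -> vowel (running count: 1)
  Position 3: 'w' -> consonant (running count: 1)
  Position 4: 'e' -> vowel (running count: 2)
  Position 5: 'w' -> consonant (running count: 2)
  Position 6: 'e' -> vowel (running count: 3)
Total vowels: 3

3


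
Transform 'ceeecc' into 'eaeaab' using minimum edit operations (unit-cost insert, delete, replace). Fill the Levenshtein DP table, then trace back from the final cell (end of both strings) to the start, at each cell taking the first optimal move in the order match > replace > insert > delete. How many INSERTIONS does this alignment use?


Edit distance = 5. Backtracking from cell (6, 6) with preference match > replace > insert > delete,
then listing the resulting alignment 'ceeecc' -> 'eaeaab' left to right:
  Step 1: replace c->e
  Step 2: replace e->a
  Step 3: keep 'e'
  Step 4: replace e->a
  Step 5: replace c->a
  Step 6: replace c->b
Total insertions: 0

0


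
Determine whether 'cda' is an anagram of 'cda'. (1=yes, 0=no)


Sort characters of 'cda': 'acd'
Sort characters of 'cda': 'acd'
Sorted forms match -> they ARE anagrams
Result: 1

1


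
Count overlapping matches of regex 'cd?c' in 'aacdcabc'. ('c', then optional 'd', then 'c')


Pattern: cd?c means 'c', then optional 'd', then 'c'.
Scanning 'aacdcabc' position-by-position:
  Pos 0: window 'aac' -> no
  Pos 1: window 'acd' -> no
  Pos 2: window 'cdc' -> MATCH
  Pos 3: window 'dca' -> no
  Pos 4: window 'cab' -> no
  Pos 5: window 'abc' -> no
  Pos 6: window 'bc' -> no
  Pos 7: window 'c' -> no
Total matches: 1

1


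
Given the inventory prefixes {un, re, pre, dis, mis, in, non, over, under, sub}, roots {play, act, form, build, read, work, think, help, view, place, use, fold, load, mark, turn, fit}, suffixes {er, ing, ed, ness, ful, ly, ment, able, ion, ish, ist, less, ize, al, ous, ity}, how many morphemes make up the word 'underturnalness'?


Segmenting 'underturnalness' against the inventory:
  'under' -> prefix (morpheme 1)
  'turn' -> root (morpheme 2)
  'al' -> suffix (morpheme 3)
  'ness' -> suffix (morpheme 4)
Total morphemes: 4

4


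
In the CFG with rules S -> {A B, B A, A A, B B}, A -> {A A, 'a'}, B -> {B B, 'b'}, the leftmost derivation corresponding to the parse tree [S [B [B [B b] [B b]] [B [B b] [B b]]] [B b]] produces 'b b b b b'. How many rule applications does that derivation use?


Every bracketed nonterminal node [X ...] in the tree is produced by exactly one rule application.
Reading the tree off as a leftmost derivation:
  Step 1: S  =>  B B   (applied S -> B B)
  Step 2: B B  =>  B B B   (applied B -> B B)
  Step 3: B B B  =>  B B B B   (applied B -> B B)
  Step 4: B B B B  =>  b B B B   (applied B -> b)
  Step 5: b B B B  =>  b b B B   (applied B -> b)
  Step 6: b b B B  =>  b b B B B   (applied B -> B B)
  Step 7: b b B B B  =>  b b b B B   (applied B -> b)
  Step 8: b b b B B  =>  b b b b B   (applied B -> b)
  Step 9: b b b b B  =>  b b b b b   (applied B -> b)
Final yield: b b b b b
Total rewrite steps: 9

9


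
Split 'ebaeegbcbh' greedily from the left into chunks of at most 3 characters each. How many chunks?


'ebaeegbcbh' has 10 characters.
Chunking with max size 3:
  Chunk 1: 'eba' (positions 0-2)
  Chunk 2: 'eeg' (positions 3-5)
  Chunk 3: 'bcb' (positions 6-8)
  Chunk 4: 'h' (positions 9-9)
Total chunks: ceil(10 / 3) = 4

4


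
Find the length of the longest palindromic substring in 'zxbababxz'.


Scanning 'zxbababxz' for palindromic substrings.
Substring at positions 0-8: 'zxbababxz'.
Check: reverse('zxbababxz') = 'zxbababxz' -> palindrome confirmed.
No longer palindromic substring exists; longest length = 9

9


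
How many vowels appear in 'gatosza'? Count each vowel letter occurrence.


Scanning each character of 'gatosza':
  Position 1: 'g' -> consonant (running count: 0)
  Position 2: 'a' -> vowel (running count: 1)
  Position 3: 't' -> consonant (running count: 1)
  Position 4: 'o' -> vowel (running count: 2)
  Position 5: 's' -> consonant (running count: 2)
  Position 6: 'z' -> consonant (running count: 2)
  Position 7: 'a' -> vowel (running count: 3)
Total vowels: 3

3


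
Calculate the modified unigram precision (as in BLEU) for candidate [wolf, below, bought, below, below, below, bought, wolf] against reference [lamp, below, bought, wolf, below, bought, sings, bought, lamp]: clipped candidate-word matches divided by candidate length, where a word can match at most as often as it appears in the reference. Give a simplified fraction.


Reference word counts: {'below': 2, 'bought': 3, 'lamp': 2, 'sings': 1, 'wolf': 1}
Checking each candidate word (with clipping):
  'wolf' -> in reference (ref count 1, used 1/1) -> match (matches: 1)
  'below' -> in reference (ref count 2, used 1/2) -> match (matches: 2)
  'bought' -> in reference (ref count 3, used 1/3) -> match (matches: 3)
  'below' -> in reference (ref count 2, used 2/2) -> match (matches: 4)
  'below' -> ref count 2 already used up (2/2) -> clipped, no match (matches: 4)
  'below' -> ref count 2 already used up (2/2) -> clipped, no match (matches: 4)
  'bought' -> in reference (ref count 3, used 2/3) -> match (matches: 5)
  'wolf' -> ref count 1 already used up (1/1) -> clipped, no match (matches: 5)
Clipped matches: 5, Candidate length: 8
Precision = 5/8

5/8


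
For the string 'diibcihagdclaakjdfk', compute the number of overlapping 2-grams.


String 'diibcihagdclaakjdfk' has length L = 19.
Number of overlapping n-grams = L - n + 1
Substituting: 19 - 2 + 1 = 18

18


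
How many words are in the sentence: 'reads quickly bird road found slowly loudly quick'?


Counting words by splitting on spaces:
  Word 1: 'reads'
  Word 2: 'quickly'
  Word 3: 'bird'
  Word 4: 'road'
  Word 5: 'found'
  Word 6: 'slowly'
  Word 7: 'loudly'
  Word 8: 'quick'
Total words: 8

8


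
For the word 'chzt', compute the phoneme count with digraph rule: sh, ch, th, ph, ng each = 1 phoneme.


Parsing 'chzt' greedily, digraphs first:
  'ch' -> digraph (1 consonant phoneme) (phonemes so far: 1)
  'z' -> consonant phoneme (phonemes so far: 2)
  't' -> consonant phoneme (phonemes so far: 3)
Total phonemes: 3

3


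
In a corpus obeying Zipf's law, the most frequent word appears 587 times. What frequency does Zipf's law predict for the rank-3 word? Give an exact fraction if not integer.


Zipf's law: freq(rank) = f1 / rank
f1 = 587, rank = 3
freq = 587 / 3
GCD(587, 3) = 1
Simplified: 587/3

587/3


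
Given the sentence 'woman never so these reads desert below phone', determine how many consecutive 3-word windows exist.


Word trigrams from [8] words:
  Trigram 1: (woman never so)
  Trigram 2: (never so these)
  Trigram 3: (so these reads)
  Trigram 4: (these reads desert)
  Trigram 5: (reads desert below)
  Trigram 6: (desert below phone)
Total word trigrams: 8 - 2 = 6

6


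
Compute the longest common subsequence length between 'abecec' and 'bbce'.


DP table for LCS of 'abecec' and 'bbce':
       b  b  c  e
    0  0  0  0  0
  a 0  0  0  0  0
  b 0  1  1  1  1
  e 0  1  1  1  2
  c 0  1  1  2  2
  e 0  1  1  2  3
  c 0  1  1  2  3
LCS: 'bce'
LCS length = 3

3


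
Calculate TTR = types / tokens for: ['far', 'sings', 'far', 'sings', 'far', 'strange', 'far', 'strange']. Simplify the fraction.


Tokens: 8
Unique types: ('far', 'sings', 'strange') = 3
TTR = 3/8
Already in lowest terms.

3/8


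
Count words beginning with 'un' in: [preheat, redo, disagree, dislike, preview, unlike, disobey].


Checking each word for prefix 'un':
  'preheat' -> no (count: 0)
  'redo' -> no (count: 0)
  'disagree' -> no (count: 0)
  'dislike' -> no (count: 0)
  'preview' -> no (count: 0)
  'unlike' -> YES, starts with 'un' (count: 1)
  'disobey' -> no (count: 1)
Total with prefix 'un': 1

1


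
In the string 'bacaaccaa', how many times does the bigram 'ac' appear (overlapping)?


Scanning 'bacaaccaa' for bigram 'ac':
  Position 0: 'ba' -> no
  Position 1: 'ac' -> MATCH
  Position 2: 'ca' -> no
  Position 3: 'aa' -> no
  Position 4: 'ac' -> MATCH
  Position 5: 'cc' -> no
  Position 6: 'ca' -> no
  Position 7: 'aa' -> no
Total matches: 2

2


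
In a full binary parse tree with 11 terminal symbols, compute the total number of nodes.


Leaf nodes (terminals): 11
Internal nodes = n - 1 = 11 - 1 = 10
Total = leaves + internal = 11 + 10 = 21

21


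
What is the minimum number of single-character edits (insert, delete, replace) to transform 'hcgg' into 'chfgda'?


Building DP table for s1='hcgg' (len 4) and s2='chfgda' (len 6):
       c  h  f  g  d  a
    0  1  2  3  4  5  6
  h 1  1  1  2  3  4  5
  c 2  1  2  2  3  4  5
  g 3  2  2  3  2  3  4
  g 4  3  3  3  3  3  4
Edit distance = dp[4][6] = 4

4


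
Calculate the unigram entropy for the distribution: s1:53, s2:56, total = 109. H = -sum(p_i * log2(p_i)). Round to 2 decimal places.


Computing entropy H = -sum(p_i * log2(p_i)):
  s1: p = 53/109 = 0.4862, -p*log2(p) = 0.5058
  s2: p = 56/109 = 0.5138, -p*log2(p) = 0.4936
H = sum of terms = 0.9994
Rounded to 2 decimals: 1.00

1.00


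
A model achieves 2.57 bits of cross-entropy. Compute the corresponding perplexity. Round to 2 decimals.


Perplexity formula: PP = 2^H
H = 2.57
PP = 2^2.57
Decompose: 2^2.57 = 2^2 * 2^0.57
2^2 = 4, 2^0.57 ~ 1.4845236
PP ~ 4 * 1.4845236 = 5.9380944
Rounded to 2 decimals: 5.94

5.94


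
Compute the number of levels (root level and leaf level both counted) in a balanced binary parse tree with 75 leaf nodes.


In a balanced binary tree with n leaves the deepest leaf is ceil(log2(n)) edges below the root,
so counting node levels inclusive of root and leaves gives ceil(log2(n)) + 1 levels.
log2(75) = 6.2288
ceil(6.2288) = 7
levels = 7 + 1 = 8

8


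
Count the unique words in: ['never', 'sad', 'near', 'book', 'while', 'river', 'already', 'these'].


Listing all tokens and tracking unique types:
  Token 1: 'never' -> NEW (unique so far: 1)
  Token 2: 'sad' -> NEW (unique so far: 2)
  Token 3: 'near' -> NEW (unique so far: 3)
  Token 4: 'book' -> NEW (unique so far: 4)
  Token 5: 'while' -> NEW (unique so far: 5)
  Token 6: 'river' -> NEW (unique so far: 6)
  Token 7: 'already' -> NEW (unique so far: 7)
  Token 8: 'these' -> NEW (unique so far: 8)
Unique types: ('already', 'book', 'near', 'never', 'river', 'sad', 'these', 'while')
Vocabulary size: 8

8


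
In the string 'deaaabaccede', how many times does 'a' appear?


Scanning 'deaaabaccede' for 'a':
  Position 2: 'a' -> MATCH (count: 1)
  Position 3: 'a' -> MATCH (count: 2)
  Position 4: 'a' -> MATCH (count: 3)
  Position 6: 'a' -> MATCH (count: 4)
Total occurrences of 'a': 4

4


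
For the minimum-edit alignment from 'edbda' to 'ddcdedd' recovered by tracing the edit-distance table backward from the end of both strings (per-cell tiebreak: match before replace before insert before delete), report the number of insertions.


Edit distance = 5. Backtracking from cell (5, 7) with preference match > replace > insert > delete,
then listing the resulting alignment 'edbda' -> 'ddcdedd' left to right:
  Step 1: insert 'd' [insertion #1]
  Step 2: insert 'd' [insertion #2]
  Step 3: replace e->c
  Step 4: keep 'd'
  Step 5: replace b->e
  Step 6: keep 'd'
  Step 7: replace a->d
Total insertions: 2

2


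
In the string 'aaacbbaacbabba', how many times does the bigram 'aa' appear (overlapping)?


Scanning 'aaacbbaacbabba' for bigram 'aa':
  Position 0: 'aa' -> MATCH
  Position 1: 'aa' -> MATCH
  Position 2: 'ac' -> no
  Position 3: 'cb' -> no
  Position 4: 'bb' -> no
  Position 5: 'ba' -> no
  Position 6: 'aa' -> MATCH
  Position 7: 'ac' -> no
  Position 8: 'cb' -> no
  Position 9: 'ba' -> no
  Position 10: 'ab' -> no
  Position 11: 'bb' -> no
  Position 12: 'ba' -> no
Total matches: 3

3


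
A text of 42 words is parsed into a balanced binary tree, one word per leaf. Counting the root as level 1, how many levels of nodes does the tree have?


In a balanced binary tree with n leaves the deepest leaf is ceil(log2(n)) edges below the root,
so counting node levels inclusive of root and leaves gives ceil(log2(n)) + 1 levels.
log2(42) = 5.3923
ceil(5.3923) = 6
levels = 6 + 1 = 7

7


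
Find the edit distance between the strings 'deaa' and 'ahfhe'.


Building DP table for s1='deaa' (len 4) and s2='ahfhe' (len 5):
       a  h  f  h  e
    0  1  2  3  4  5
  d 1  1  2  3  4  5
  e 2  2  2  3  4  4
  a 3  2  3  3  4  5
  a 4  3  3  4  4  5
Edit distance = dp[4][5] = 5

5


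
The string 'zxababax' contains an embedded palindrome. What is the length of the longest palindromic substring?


Scanning 'zxababax' for palindromic substrings.
Substring at positions 1-7: 'xababax'.
Check: reverse('xababax') = 'xababax' -> palindrome confirmed.
Neighbouring characters ('z' / '-') break symmetry, so it cannot extend further.
No longer palindromic substring exists; longest length = 7

7


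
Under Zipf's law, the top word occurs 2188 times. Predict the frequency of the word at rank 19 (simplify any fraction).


Zipf's law: freq(rank) = f1 / rank
f1 = 2188, rank = 19
freq = 2188 / 19
GCD(2188, 19) = 1
Simplified: 2188/19

2188/19


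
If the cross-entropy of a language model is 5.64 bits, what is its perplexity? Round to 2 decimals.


Perplexity formula: PP = 2^H
H = 5.64
PP = 2^5.64
Decompose: 2^5.64 = 2^5 * 2^0.64
2^5 = 32, 2^0.64 ~ 1.5583292
PP ~ 32 * 1.5583292 = 49.8665344
Rounded to 2 decimals: 49.87

49.87


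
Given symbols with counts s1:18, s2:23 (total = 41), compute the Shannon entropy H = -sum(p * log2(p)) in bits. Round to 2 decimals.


Computing entropy H = -sum(p_i * log2(p_i)):
  s1: p = 18/41 = 0.4390, -p*log2(p) = 0.5214
  s2: p = 23/41 = 0.5610, -p*log2(p) = 0.4678
H = sum of terms = 0.9892
Rounded to 2 decimals: 0.99

0.99


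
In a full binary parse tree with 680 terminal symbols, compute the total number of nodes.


Leaf nodes (terminals): 680
Internal nodes = n - 1 = 680 - 1 = 679
Total = leaves + internal = 680 + 679 = 1359

1359


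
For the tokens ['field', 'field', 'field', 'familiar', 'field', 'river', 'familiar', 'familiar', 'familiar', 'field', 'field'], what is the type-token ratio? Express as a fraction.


Tokens: 11
Unique types: ('familiar', 'field', 'river') = 3
TTR = 3/11
Already in lowest terms.

3/11


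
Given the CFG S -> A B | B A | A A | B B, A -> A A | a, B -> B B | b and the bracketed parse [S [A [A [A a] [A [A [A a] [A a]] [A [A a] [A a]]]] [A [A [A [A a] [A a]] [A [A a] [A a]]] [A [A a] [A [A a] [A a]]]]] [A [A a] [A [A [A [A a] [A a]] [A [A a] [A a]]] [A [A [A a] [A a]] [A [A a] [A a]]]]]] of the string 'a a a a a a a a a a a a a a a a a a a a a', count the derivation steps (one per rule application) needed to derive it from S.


Every bracketed nonterminal node [X ...] in the tree is produced by exactly one rule application.
Reading the tree off as a leftmost derivation:
  Step 1: S  =>  A A   (applied S -> A A)
  Step 2: A A  =>  A A A   (applied A -> A A)
  Step 3: A A A  =>  A A A A   (applied A -> A A)
  Step 4: A A A A  =>  a A A A   (applied A -> a)
  Step 5: a A A A  =>  a A A A A   (applied A -> A A)
  Step 6: a A A A A  =>  a A A A A A   (applied A -> A A)
  Step 7: a A A A A A  =>  a a A A A A   (applied A -> a)
  Step 8: a a A A A A  =>  a a a A A A   (applied A -> a)
  Step 9: a a a A A A  =>  a a a A A A A   (applied A -> A A)
  Step 10: a a a A A A A  =>  a a a a A A A   (applied A -> a)
  Step 11: a a a a A A A  =>  a a a a a A A   (applied A -> a)
  Step 12: a a a a a A A  =>  a a a a a A A A   (applied A -> A A)
  Step 13: a a a a a A A A  =>  a a a a a A A A A   (applied A -> A A)
  Step 14: a a a a a A A A A  =>  a a a a a A A A A A   (applied A -> A A)
  Step 15: a a a a a A A A A A  =>  a a a a a a A A A A   (applied A -> a)
  Step 16: a a a a a a A A A A  =>  a a a a a a a A A A   (applied A -> a)
  Step 17: a a a a a a a A A A  =>  a a a a a a a A A A A   (applied A -> A A)
  Step 18: a a a a a a a A A A A  =>  a a a a a a a a A A A   (applied A -> a)
  Step 19: a a a a a a a a A A A  =>  a a a a a a a a a A A   (applied A -> a)
  Step 20: a a a a a a a a a A A  =>  a a a a a a a a a A A A   (applied A -> A A)
  Step 21: a a a a a a a a a A A A  =>  a a a a a a a a a a A A   (applied A -> a)
  Step 22: a a a a a a a a a a A A  =>  a a a a a a a a a a A A A   (applied A -> A A)
  Step 23: a a a a a a a a a a A A A  =>  a a a a a a a a a a a A A   (applied A -> a)
  Step 24: a a a a a a a a a a a A A  =>  a a a a a a a a a a a a A   (applied A -> a)
  Step 25: a a a a a a a a a a a a A  =>  a a a a a a a a a a a a A A   (applied A -> A A)
  Step 26: a a a a a a a a a a a a A A  =>  a a a a a a a a a a a a a A   (applied A -> a)
  Step 27: a a a a a a a a a a a a a A  =>  a a a a a a a a a a a a a A A   (applied A -> A A)
  Step 28: a a a a a a a a a a a a a A A  =>  a a a a a a a a a a a a a A A A   (applied A -> A A)
  Step 29: a a a a a a a a a a a a a A A A  =>  a a a a a a a a a a a a a A A A A   (applied A -> A A)
  Step 30: a a a a a a a a a a a a a A A A A  =>  a a a a a a a a a a a a a a A A A   (applied A -> a)
  Step 31: a a a a a a a a a a a a a a A A A  =>  a a a a a a a a a a a a a a a A A   (applied A -> a)
  Step 32: a a a a a a a a a a a a a a a A A  =>  a a a a a a a a a a a a a a a A A A   (applied A -> A A)
  Step 33: a a a a a a a a a a a a a a a A A A  =>  a a a a a a a a a a a a a a a a A A   (applied A -> a)
  Step 34: a a a a a a a a a a a a a a a a A A  =>  a a a a a a a a a a a a a a a a a A   (applied A -> a)
  Step 35: a a a a a a a a a a a a a a a a a A  =>  a a a a a a a a a a a a a a a a a A A   (applied A -> A A)
  Step 36: a a a a a a a a a a a a a a a a a A A  =>  a a a a a a a a a a a a a a a a a A A A   (applied A -> A A)
  Step 37: a a a a a a a a a a a a a a a a a A A A  =>  a a a a a a a a a a a a a a a a a a A A   (applied A -> a)
  Step 38: a a a a a a a a a a a a a a a a a a A A  =>  a a a a a a a a a a a a a a a a a a a A   (applied A -> a)
  Step 39: a a a a a a a a a a a a a a a a a a a A  =>  a a a a a a a a a a a a a a a a a a a A A   (applied A -> A A)
  Step 40: a a a a a a a a a a a a a a a a a a a A A  =>  a a a a a a a a a a a a a a a a a a a a A   (applied A -> a)
  Step 41: a a a a a a a a a a a a a a a a a a a a A  =>  a a a a a a a a a a a a a a a a a a a a a   (applied A -> a)
Final yield: a a a a a a a a a a a a a a a a a a a a a
Total rewrite steps: 41

41


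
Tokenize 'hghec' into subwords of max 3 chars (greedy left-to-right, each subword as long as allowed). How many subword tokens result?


'hghec' has 5 characters.
Chunking with max size 3:
  Chunk 1: 'hgh' (positions 0-2)
  Chunk 2: 'ec' (positions 3-4)
Total chunks: ceil(5 / 3) = 2

2


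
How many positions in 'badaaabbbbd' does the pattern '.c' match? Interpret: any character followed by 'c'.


Pattern: .c means any character followed by 'c'.
Scanning 'badaaabbbbd' position-by-position:
  Pos 0: window 'ba' -> no
  Pos 1: window 'ad' -> no
  Pos 2: window 'da' -> no
  Pos 3: window 'aa' -> no
  Pos 4: window 'aa' -> no
  Pos 5: window 'ab' -> no
  Pos 6: window 'bb' -> no
  Pos 7: window 'bb' -> no
  Pos 8: window 'bb' -> no
  Pos 9: window 'bd' -> no
  Pos 10: window 'd' -> no
Total matches: 0

0


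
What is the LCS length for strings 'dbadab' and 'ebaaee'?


DP table for LCS of 'dbadab' and 'ebaaee':
       e  b  a  a  e  e
    0  0  0  0  0  0  0
  d 0  0  0  0  0  0  0
  b 0  0  1  1  1  1  1
  a 0  0  1  2  2  2  2
  d 0  0  1  2  2  2  2
  a 0  0  1  2  3  3  3
  b 0  0  1  2  3  3  3
LCS: 'baa'
LCS length = 3

3


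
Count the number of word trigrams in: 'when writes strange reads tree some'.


Word trigrams from [6] words:
  Trigram 1: (when writes strange)
  Trigram 2: (writes strange reads)
  Trigram 3: (strange reads tree)
  Trigram 4: (reads tree some)
Total word trigrams: 6 - 2 = 4

4


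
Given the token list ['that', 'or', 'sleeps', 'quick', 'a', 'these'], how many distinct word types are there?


Listing all tokens and tracking unique types:
  Token 1: 'that' -> NEW (unique so far: 1)
  Token 2: 'or' -> NEW (unique so far: 2)
  Token 3: 'sleeps' -> NEW (unique so far: 3)
  Token 4: 'quick' -> NEW (unique so far: 4)
  Token 5: 'a' -> NEW (unique so far: 5)
  Token 6: 'these' -> NEW (unique so far: 6)
Unique types: ('a', 'or', 'quick', 'sleeps', 'that', 'these')
Vocabulary size: 6

6


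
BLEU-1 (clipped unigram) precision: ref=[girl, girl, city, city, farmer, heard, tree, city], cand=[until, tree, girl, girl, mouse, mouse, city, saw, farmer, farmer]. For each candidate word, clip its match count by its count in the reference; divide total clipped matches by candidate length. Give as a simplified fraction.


Reference word counts: {'city': 3, 'farmer': 1, 'girl': 2, 'heard': 1, 'tree': 1}
Checking each candidate word (with clipping):
  'until' -> not in reference -> no match (matches: 0)
  'tree' -> in reference (ref count 1, used 1/1) -> match (matches: 1)
  'girl' -> in reference (ref count 2, used 1/2) -> match (matches: 2)
  'girl' -> in reference (ref count 2, used 2/2) -> match (matches: 3)
  'mouse' -> not in reference -> no match (matches: 3)
  'mouse' -> not in reference -> no match (matches: 3)
  'city' -> in reference (ref count 3, used 1/3) -> match (matches: 4)
  'saw' -> not in reference -> no match (matches: 4)
  'farmer' -> in reference (ref count 1, used 1/1) -> match (matches: 5)
  'farmer' -> ref count 1 already used up (1/1) -> clipped, no match (matches: 5)
Clipped matches: 5, Candidate length: 10
Precision = 5/10 = 1/2

1/2


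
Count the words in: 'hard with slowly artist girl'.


Counting words by splitting on spaces:
  Word 1: 'hard'
  Word 2: 'with'
  Word 3: 'slowly'
  Word 4: 'artist'
  Word 5: 'girl'
Total words: 5

5


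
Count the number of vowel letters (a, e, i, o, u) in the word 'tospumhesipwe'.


Scanning each character of 'tospumhesipwe':
  Position 1: 't' -> consonant (running count: 0)
  Position 2: 'o' -> vowel (running count: 1)
  Position 3: 's' -> consonant (running count: 1)
  Position 4: 'p' -> consonant (running count: 1)
  Position 5: 'u' -> vowel (running count: 2)
  Position 6: 'm' -> consonant (running count: 2)
  Position 7: 'h' -> consonant (running count: 2)
  Position 8: 'e' -> vowel (running count: 3)
  Position 9: 's' -> consonant (running count: 3)
  Position 10: 'i' -> vowel (running count: 4)
  Position 11: 'p' -> consonant (running count: 4)
  Position 12: 'w' -> consonant (running count: 4)
  Position 13: 'e' -> vowel (running count: 5)
Total vowels: 5

5


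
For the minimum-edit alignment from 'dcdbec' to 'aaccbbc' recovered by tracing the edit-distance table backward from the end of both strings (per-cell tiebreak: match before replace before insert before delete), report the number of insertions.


Edit distance = 4. Backtracking from cell (6, 7) with preference match > replace > insert > delete,
then listing the resulting alignment 'dcdbec' -> 'aaccbbc' left to right:
  Step 1: insert 'a' [insertion #1]
  Step 2: replace d->a
  Step 3: keep 'c'
  Step 4: replace d->c
  Step 5: keep 'b'
  Step 6: replace e->b
  Step 7: keep 'c'
Total insertions: 1

1


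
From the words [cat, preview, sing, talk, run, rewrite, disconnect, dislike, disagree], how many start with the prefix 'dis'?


Checking each word for prefix 'dis':
  'cat' -> no (count: 0)
  'preview' -> no (count: 0)
  'sing' -> no (count: 0)
  'talk' -> no (count: 0)
  'run' -> no (count: 0)
  'rewrite' -> no (count: 0)
  'disconnect' -> YES, starts with 'dis' (count: 1)
  'dislike' -> YES, starts with 'dis' (count: 2)
  'disagree' -> YES, starts with 'dis' (count: 3)
Total with prefix 'dis': 3

3


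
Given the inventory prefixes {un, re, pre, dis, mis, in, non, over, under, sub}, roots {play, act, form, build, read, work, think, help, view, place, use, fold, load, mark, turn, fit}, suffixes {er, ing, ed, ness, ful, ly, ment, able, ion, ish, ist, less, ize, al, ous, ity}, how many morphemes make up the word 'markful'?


Segmenting 'markful' against the inventory:
  'mark' -> root (morpheme 1)
  'ful' -> suffix (morpheme 2)
Total morphemes: 2

2


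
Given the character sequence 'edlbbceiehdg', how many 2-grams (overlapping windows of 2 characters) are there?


String 'edlbbceiehdg' has length L = 12.
Number of overlapping n-grams = L - n + 1
Substituting: 12 - 2 + 1 = 11

11


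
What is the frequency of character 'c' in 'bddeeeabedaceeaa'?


Scanning 'bddeeeabedaceeaa' for 'c':
  Position 11: 'c' -> MATCH (count: 1)
Total occurrences of 'c': 1

1


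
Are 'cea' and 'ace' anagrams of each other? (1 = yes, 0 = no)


Sort characters of 'cea': 'ace'
Sort characters of 'ace': 'ace'
Sorted forms match -> they ARE anagrams
Result: 1

1


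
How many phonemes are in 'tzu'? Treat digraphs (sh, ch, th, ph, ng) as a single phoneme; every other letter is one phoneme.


Parsing 'tzu' greedily, digraphs first:
  't' -> consonant phoneme (phonemes so far: 1)
  'z' -> consonant phoneme (phonemes so far: 2)
  'u' -> vowel phoneme (phonemes so far: 3)
Total phonemes: 3

3


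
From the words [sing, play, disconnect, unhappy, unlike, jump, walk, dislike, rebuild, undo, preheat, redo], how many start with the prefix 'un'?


Checking each word for prefix 'un':
  'sing' -> no (count: 0)
  'play' -> no (count: 0)
  'disconnect' -> no (count: 0)
  'unhappy' -> YES, starts with 'un' (count: 1)
  'unlike' -> YES, starts with 'un' (count: 2)
  'jump' -> no (count: 2)
  'walk' -> no (count: 2)
  'dislike' -> no (count: 2)
  'rebuild' -> no (count: 2)
  'undo' -> YES, starts with 'un' (count: 3)
  'preheat' -> no (count: 3)
  'redo' -> no (count: 3)
Total with prefix 'un': 3

3


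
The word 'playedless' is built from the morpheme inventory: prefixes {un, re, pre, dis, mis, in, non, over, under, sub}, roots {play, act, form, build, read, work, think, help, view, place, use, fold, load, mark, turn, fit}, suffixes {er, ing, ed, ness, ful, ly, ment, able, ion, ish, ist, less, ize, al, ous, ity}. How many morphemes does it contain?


Segmenting 'playedless' against the inventory:
  'play' -> root (morpheme 1)
  'ed' -> suffix (morpheme 2)
  'less' -> suffix (morpheme 3)
Total morphemes: 3

3
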